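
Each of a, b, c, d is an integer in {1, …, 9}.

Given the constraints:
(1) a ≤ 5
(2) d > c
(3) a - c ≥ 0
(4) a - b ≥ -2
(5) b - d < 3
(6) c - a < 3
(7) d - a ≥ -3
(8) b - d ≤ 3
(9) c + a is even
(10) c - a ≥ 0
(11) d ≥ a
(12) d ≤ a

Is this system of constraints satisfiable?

Constraints 2, 10, and 12 give d ≤ a, a ≤ c, c < d. Chaining: d ≤ a ≤ c < d, which forces d < d — impossible.

Unsatisfiable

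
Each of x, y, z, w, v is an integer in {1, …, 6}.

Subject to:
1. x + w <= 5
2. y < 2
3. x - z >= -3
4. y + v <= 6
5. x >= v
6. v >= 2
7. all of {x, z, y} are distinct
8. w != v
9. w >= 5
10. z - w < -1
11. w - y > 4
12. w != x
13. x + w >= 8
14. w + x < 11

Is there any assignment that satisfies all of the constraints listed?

From constraints 5 and 6: x ≥ v ≥ 2. From constraint 9: w ≥ 5. Hence x + w ≥ 7. But constraint 1 requires x + w ≤ 5, and 5 < 7. Contradiction.

Unsatisfiable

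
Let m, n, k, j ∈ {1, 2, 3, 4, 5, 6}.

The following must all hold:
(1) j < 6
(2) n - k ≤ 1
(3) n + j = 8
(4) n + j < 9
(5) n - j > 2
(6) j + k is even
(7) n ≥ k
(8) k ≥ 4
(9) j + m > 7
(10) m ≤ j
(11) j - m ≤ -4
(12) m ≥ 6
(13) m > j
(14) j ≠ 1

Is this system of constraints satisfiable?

From constraints 7 and 8: n ≥ k ≥ 4. From constraints 10 and 12: j ≥ m ≥ 6. Hence n + j ≥ 10. But constraint 3 requires n + j = 8, and 8 < 10. Contradiction.

Unsatisfiable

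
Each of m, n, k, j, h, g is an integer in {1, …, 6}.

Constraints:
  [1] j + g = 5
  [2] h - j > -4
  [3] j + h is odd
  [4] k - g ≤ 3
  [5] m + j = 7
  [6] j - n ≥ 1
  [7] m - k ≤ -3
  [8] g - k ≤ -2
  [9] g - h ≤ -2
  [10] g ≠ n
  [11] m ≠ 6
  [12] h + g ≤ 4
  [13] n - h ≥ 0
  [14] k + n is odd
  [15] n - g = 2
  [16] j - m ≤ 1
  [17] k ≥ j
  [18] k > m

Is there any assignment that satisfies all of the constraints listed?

Unsatisfiable

Constraints 4, 6, 7, 9, 13, and 16 give h − g ≥ 2, g − k ≥ -3, k − m ≥ 3, m − j ≥ -1, j − n ≥ 1, n − h ≥ 0.
Adding all 6 inequalities: the left sides telescope to 0, and the right sides sum to 2 + (-3) + 3 + (-1) + 1 + 0 = 2. So 0 ≥ 2, which is false.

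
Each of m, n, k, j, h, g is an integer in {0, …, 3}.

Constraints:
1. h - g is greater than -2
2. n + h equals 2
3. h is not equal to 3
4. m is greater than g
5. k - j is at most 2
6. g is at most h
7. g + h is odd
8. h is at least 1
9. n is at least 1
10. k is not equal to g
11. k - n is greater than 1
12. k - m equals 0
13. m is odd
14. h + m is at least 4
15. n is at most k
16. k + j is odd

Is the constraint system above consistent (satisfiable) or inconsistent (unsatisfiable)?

Setting (m, n, k, j, h, g) = (3, 1, 3, 2, 1, 0) satisfies everything: constraint 1: h - g = 1; constraint 2: n + h = 2, and the others follow.

Satisfiable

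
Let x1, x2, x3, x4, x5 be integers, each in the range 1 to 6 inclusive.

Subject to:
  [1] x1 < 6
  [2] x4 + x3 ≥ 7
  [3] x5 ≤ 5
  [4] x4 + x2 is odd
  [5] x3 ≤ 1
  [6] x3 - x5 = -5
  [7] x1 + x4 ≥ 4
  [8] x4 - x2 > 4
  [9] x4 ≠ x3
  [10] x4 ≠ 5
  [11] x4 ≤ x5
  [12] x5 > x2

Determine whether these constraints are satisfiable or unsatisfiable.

From constraints 3 and 11: x4 ≤ x5 ≤ 5. From constraint 5: x3 ≤ 1. Hence x4 + x3 ≤ 6. But constraint 2 requires x4 + x3 ≥ 7, and 7 > 6. Contradiction.

Unsatisfiable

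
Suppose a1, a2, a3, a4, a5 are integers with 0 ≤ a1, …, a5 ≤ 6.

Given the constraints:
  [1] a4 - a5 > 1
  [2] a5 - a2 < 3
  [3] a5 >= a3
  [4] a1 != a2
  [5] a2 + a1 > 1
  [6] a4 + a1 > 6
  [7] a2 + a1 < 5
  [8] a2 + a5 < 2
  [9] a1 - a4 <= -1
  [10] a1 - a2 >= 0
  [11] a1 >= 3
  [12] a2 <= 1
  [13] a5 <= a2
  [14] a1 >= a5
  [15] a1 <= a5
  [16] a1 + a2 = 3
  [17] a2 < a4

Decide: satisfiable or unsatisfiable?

From constraints 11 and 15: a5 ≥ a1 and a1 ≥ 3, so a5 ≥ 3. From constraints 12 and 13: a5 ≤ a2 and a2 ≤ 1, so a5 ≤ 1. But 1 < 3, so no value of a5 works.

Unsatisfiable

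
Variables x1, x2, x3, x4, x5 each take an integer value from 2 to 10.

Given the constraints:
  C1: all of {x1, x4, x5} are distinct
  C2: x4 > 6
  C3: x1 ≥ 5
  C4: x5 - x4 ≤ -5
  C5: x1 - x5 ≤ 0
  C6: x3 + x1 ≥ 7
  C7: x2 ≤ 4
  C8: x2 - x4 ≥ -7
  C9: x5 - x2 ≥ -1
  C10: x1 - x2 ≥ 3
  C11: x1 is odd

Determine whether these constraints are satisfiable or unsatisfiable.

Unsatisfiable

Constraints 4, 5, 8, and 10 give x5 − x1 ≥ 0, x1 − x2 ≥ 3, x2 − x4 ≥ -7, x4 − x5 ≥ 5.
Adding all 4 inequalities: the left sides telescope to 0, and the right sides sum to 0 + 3 + (-7) + 5 = 1. So 0 ≥ 1, which is false.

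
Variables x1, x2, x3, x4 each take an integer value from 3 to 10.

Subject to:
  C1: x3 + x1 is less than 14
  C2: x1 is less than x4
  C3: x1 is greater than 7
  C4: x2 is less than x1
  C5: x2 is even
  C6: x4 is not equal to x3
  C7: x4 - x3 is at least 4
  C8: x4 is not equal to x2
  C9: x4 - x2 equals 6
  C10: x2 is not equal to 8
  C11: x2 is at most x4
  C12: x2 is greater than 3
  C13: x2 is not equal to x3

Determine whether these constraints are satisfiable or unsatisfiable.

Satisfiable

Try x1 = 9, x2 = 4, x3 = 3, x4 = 10.
Check constraint 1: x3 + x1 = 12; constraint 7: x4 - x3 = 7; constraint 9: x4 - x2 = 6. The remaining constraints are straightforward to verify.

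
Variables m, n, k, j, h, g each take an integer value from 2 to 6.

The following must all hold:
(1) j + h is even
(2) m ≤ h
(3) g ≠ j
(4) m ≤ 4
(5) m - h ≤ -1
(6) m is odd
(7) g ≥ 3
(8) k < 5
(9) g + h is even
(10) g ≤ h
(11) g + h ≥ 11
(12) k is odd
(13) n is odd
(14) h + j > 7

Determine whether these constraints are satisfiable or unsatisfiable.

Setting (m, n, k, j, h, g) = (3, 3, 3, 2, 6, 6) satisfies everything: constraint 5: m - h = -3; constraint 11: g + h = 12, and the others follow.

Satisfiable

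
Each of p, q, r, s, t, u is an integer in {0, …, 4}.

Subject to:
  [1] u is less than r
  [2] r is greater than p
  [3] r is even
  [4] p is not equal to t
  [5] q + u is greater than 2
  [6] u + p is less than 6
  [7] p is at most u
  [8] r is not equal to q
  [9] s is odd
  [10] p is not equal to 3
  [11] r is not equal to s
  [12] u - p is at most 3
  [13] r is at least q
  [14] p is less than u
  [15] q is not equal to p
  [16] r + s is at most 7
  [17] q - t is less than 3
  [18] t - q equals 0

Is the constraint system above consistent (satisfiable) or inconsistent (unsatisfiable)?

Satisfiable

The assignment p = 0, q = 2, r = 4, s = 1, t = 2, u = 3 works:
  constraint 5 holds since q + u = 5.
  constraint 6 holds since u + p = 3.
  constraint 12 holds since u - p = 3.
The rest check out directly.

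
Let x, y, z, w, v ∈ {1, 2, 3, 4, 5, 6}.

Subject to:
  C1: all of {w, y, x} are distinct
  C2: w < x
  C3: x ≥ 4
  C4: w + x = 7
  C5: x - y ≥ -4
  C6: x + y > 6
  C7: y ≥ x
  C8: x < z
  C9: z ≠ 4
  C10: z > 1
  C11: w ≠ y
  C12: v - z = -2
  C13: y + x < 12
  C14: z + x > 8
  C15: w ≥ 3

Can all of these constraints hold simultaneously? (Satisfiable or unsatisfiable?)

One satisfying assignment is x = 4, y = 5, z = 6, w = 3, v = 4.
For the less obvious constraints — constraint 4: w + x = 7; constraint 5: x - y = -1; constraint 6: x + y = 9 — and the others hold by inspection.

Satisfiable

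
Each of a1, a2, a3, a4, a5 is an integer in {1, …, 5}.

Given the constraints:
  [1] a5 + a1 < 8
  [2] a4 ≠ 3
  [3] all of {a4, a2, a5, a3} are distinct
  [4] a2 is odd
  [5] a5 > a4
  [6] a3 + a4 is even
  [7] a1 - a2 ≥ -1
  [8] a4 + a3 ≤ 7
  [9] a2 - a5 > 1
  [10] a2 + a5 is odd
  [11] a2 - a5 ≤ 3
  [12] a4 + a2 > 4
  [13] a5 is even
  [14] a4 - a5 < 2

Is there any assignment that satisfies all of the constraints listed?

One satisfying assignment is a1 = 5, a2 = 5, a3 = 3, a4 = 1, a5 = 2.
For the less obvious constraints — constraint 1: a5 + a1 = 7; constraint 7: a1 - a2 = 0 — and the others hold by inspection.

Satisfiable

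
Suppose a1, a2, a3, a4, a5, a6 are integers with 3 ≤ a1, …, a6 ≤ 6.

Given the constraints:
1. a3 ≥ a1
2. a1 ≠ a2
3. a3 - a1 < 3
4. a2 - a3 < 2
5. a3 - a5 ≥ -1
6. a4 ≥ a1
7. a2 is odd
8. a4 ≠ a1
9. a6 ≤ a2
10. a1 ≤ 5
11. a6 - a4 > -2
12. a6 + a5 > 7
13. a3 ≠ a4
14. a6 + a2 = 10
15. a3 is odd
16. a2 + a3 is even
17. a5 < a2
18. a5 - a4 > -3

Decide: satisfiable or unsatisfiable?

Try a1 = 3, a2 = 5, a3 = 5, a4 = 6, a5 = 4, a6 = 5.
Check constraint 3: a3 - a1 = 2; constraint 4: a2 - a3 = 0; constraint 5: a3 - a5 = 1. The remaining constraints are straightforward to verify.

Satisfiable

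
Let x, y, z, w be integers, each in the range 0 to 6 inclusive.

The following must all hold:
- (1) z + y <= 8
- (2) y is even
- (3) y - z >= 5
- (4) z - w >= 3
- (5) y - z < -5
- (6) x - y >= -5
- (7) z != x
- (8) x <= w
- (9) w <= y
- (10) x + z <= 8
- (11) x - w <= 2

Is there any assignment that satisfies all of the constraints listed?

Constraints 3, 4, 6, and 11 give x − y ≥ -5, y − z ≥ 5, z − w ≥ 3, w − x ≥ -2.
Adding all 4 inequalities: the left sides telescope to 0, and the right sides sum to (-5) + 5 + 3 + (-2) = 1. So 0 ≥ 1, which is false.

Unsatisfiable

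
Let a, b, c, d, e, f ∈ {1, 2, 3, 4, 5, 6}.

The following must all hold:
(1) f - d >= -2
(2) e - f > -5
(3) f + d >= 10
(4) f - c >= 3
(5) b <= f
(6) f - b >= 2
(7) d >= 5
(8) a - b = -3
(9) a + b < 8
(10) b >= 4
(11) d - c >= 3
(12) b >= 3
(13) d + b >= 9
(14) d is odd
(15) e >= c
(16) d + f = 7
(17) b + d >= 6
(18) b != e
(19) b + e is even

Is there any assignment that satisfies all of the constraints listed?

From constraint 7: d ≥ 5. From constraints 5 and 10: f ≥ b ≥ 4. Hence d + f ≥ 9. But constraint 16 requires d + f = 7, and 7 < 9. Contradiction.

Unsatisfiable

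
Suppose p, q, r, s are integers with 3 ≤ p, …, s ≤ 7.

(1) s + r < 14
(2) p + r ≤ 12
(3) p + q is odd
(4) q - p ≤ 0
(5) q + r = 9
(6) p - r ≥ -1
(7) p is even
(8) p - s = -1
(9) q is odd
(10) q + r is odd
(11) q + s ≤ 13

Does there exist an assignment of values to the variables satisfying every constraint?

Setting (p, q, r, s) = (6, 3, 6, 7) satisfies everything: constraint 1: s + r = 13; constraint 2: p + r = 12; constraint 4: q - p = -3, and the others follow.

Satisfiable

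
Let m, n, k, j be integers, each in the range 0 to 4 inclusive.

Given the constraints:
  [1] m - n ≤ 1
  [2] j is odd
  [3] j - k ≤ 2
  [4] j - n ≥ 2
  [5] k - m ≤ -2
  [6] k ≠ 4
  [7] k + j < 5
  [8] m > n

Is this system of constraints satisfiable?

Unsatisfiable

Constraints 1, 3, 4, and 5 give n − m ≥ -1, m − k ≥ 2, k − j ≥ -2, j − n ≥ 2.
Adding all 4 inequalities: the left sides telescope to 0, and the right sides sum to (-1) + 2 + (-2) + 2 = 1. So 0 ≥ 1, which is false.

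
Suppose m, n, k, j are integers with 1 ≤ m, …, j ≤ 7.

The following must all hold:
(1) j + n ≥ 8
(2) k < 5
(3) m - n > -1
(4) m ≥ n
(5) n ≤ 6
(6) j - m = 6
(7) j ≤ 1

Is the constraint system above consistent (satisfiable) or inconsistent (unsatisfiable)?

From constraint 7: j ≤ 1. From constraint 5: n ≤ 6. Hence j + n ≤ 7. But constraint 1 requires j + n ≥ 8, and 8 > 7. Contradiction.

Unsatisfiable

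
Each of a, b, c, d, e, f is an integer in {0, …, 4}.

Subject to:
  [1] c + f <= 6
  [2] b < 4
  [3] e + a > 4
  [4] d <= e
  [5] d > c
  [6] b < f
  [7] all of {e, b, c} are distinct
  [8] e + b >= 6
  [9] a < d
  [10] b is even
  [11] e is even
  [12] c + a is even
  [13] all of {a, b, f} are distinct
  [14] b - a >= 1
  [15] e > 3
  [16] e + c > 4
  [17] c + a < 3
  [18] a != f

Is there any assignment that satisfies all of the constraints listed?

Take a = 1, b = 2, c = 1, d = 3, e = 4, f = 4. Then constraint 1: c + f = 5; constraint 3: e + a = 5; constraint 8: e + b = 6, and every other listed constraint is also met.

Satisfiable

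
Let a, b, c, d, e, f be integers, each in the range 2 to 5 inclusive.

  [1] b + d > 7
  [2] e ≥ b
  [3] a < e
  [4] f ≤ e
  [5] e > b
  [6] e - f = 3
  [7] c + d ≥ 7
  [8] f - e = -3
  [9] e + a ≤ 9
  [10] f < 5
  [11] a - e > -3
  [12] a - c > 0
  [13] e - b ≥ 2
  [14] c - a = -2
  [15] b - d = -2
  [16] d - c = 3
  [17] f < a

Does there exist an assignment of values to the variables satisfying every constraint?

The assignment a = 4, b = 3, c = 2, d = 5, e = 5, f = 2 works:
  constraint 1 holds since b + d = 8.
  constraint 6 holds since e - f = 3.
  constraint 7 holds since c + d = 7.
The rest check out directly.

Satisfiable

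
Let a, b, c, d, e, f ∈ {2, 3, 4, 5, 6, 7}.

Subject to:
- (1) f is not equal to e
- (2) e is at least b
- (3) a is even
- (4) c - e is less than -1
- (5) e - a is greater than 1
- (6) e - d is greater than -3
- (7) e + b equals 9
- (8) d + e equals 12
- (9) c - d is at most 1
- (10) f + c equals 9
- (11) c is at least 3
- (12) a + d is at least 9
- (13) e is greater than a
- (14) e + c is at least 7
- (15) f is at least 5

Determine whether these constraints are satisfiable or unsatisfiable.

Satisfiable

Take a = 4, b = 3, c = 4, d = 6, e = 6, f = 5. Then constraint 4: c - e = -2; constraint 5: e - a = 2, and every other listed constraint is also met.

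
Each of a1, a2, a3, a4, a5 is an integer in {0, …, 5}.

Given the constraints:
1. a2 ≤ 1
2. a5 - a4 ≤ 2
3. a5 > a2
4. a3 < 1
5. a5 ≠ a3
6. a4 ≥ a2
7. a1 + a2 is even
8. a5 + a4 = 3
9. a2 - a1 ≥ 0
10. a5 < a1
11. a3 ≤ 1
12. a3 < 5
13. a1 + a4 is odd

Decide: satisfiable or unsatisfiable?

Constraints 3, 9, and 10 give a2 < a5, a5 < a1, a1 ≤ a2. Chaining: a2 < a5 < a1 ≤ a2, which forces a2 < a2 — impossible.

Unsatisfiable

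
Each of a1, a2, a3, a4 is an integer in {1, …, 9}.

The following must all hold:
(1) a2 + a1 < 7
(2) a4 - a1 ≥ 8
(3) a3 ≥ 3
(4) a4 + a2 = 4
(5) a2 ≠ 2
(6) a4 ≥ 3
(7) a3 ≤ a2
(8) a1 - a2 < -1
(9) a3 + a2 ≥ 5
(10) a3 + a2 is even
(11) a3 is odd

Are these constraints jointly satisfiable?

Unsatisfiable

From constraint 6: a4 ≥ 3. From constraints 3 and 7: a2 ≥ a3 ≥ 3. Hence a4 + a2 ≥ 6. But constraint 4 requires a4 + a2 = 4, and 4 < 6. Contradiction.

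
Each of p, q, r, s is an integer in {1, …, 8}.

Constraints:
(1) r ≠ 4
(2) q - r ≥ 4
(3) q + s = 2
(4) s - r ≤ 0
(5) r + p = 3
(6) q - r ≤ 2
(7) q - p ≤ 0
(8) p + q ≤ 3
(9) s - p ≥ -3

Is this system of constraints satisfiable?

Constraints 2, 4, 7, and 9 give s − p ≥ -3, p − q ≥ 0, q − r ≥ 4, r − s ≥ 0.
Adding all 4 inequalities: the left sides telescope to 0, and the right sides sum to (-3) + 0 + 4 + 0 = 1. So 0 ≥ 1, which is false.

Unsatisfiable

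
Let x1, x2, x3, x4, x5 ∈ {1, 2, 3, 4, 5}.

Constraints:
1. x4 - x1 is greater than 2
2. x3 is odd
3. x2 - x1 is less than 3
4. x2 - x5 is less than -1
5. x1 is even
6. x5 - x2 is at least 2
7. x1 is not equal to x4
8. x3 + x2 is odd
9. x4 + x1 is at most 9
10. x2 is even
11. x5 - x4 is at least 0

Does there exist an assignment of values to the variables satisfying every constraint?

Satisfiable

Setting (x1, x2, x3, x4, x5) = (2, 2, 5, 5, 5) satisfies everything: constraint 1: x4 - x1 = 3; constraint 3: x2 - x1 = 0; constraint 4: x2 - x5 = -3, and the others follow.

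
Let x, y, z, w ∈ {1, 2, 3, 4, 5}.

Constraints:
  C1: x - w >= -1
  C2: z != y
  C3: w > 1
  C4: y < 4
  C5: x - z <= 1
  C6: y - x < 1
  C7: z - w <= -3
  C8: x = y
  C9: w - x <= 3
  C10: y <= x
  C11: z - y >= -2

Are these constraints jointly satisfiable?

Unsatisfiable

Constraints 1, 5, and 7 give z − x ≥ -1, x − w ≥ -1, w − z ≥ 3.
Adding all 3 inequalities: the left sides telescope to 0, and the right sides sum to (-1) + (-1) + 3 = 1. So 0 ≥ 1, which is false.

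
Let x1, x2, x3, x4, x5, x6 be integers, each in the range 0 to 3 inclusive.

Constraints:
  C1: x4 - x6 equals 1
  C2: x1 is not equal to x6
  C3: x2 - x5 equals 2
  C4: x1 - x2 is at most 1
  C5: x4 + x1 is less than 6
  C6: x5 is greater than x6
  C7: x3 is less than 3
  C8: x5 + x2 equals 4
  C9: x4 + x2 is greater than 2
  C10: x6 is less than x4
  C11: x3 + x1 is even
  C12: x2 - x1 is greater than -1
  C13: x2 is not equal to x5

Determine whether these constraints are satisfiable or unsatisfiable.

Satisfiable

Take x1 = 2, x2 = 3, x3 = 2, x4 = 1, x5 = 1, x6 = 0. Then constraint 1: x4 - x6 = 1; constraint 3: x2 - x5 = 2; constraint 4: x1 - x2 = -1, and every other listed constraint is also met.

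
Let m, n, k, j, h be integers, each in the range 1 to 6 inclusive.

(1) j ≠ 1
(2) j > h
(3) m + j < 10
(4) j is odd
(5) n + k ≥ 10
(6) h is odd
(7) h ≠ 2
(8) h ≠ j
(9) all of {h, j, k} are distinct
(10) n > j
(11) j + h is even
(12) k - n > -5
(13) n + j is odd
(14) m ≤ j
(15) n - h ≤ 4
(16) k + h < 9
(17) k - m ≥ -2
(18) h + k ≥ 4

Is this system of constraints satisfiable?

Satisfiable

One satisfying assignment is m = 4, n = 6, k = 4, j = 5, h = 3.
For the less obvious constraints — constraint 3: m + j = 9; constraint 5: n + k = 10 — and the others hold by inspection.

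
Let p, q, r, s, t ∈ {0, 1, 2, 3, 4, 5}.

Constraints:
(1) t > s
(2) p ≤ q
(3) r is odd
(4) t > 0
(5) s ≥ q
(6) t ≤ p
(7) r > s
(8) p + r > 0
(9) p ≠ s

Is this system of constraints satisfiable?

Constraints 1, 2, 5, and 6 give t ≤ p, p ≤ q, q ≤ s, s < t. Chaining: t ≤ p ≤ q ≤ s < t, which forces t < t — impossible.

Unsatisfiable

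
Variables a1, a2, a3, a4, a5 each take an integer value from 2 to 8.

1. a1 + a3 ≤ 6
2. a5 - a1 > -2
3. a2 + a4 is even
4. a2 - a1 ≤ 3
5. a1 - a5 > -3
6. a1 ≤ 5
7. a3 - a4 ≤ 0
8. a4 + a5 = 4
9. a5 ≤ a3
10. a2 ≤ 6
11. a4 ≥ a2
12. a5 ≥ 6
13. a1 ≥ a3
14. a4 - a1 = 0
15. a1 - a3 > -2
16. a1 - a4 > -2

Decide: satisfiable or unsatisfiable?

Unsatisfiable

From constraints 9 and 12: a3 ≥ a5 and a5 ≥ 6, so a3 ≥ 6. From constraints 6 and 13: a3 ≤ a1 and a1 ≤ 5, so a3 ≤ 5. But 5 < 6, so no value of a3 works.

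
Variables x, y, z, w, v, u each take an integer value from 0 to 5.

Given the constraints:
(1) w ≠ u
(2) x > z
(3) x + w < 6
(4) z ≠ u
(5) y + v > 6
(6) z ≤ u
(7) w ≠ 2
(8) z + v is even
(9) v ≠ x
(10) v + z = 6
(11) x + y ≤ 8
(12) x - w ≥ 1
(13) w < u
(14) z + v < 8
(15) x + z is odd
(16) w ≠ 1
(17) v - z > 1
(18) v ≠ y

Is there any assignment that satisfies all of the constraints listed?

The assignment x = 3, y = 3, z = 2, w = 0, v = 4, u = 5 works:
  constraint 3 holds since x + w = 3.
  constraint 5 holds since y + v = 7.
  constraint 10 holds since v + z = 6.
The rest check out directly.

Satisfiable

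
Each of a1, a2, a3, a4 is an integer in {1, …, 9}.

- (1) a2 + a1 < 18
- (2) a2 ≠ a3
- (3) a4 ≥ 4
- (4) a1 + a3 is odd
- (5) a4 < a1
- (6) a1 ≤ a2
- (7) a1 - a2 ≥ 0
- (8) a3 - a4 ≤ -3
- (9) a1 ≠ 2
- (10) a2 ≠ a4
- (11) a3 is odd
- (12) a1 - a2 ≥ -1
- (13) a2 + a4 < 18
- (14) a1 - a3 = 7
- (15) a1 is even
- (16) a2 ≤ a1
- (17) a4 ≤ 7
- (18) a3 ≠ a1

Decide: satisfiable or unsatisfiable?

Satisfiable

One satisfying assignment is a1 = 8, a2 = 8, a3 = 1, a4 = 7.
For the less obvious constraints — constraint 1: a2 + a1 = 16; constraint 7: a1 - a2 = 0; constraint 8: a3 - a4 = -6 — and the others hold by inspection.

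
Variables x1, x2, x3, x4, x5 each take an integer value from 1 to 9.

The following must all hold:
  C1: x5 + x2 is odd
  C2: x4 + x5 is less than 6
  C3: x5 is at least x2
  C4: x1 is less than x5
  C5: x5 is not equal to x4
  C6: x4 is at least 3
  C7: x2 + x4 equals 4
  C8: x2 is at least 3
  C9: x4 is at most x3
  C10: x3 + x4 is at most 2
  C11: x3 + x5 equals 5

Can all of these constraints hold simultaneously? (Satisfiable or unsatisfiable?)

Unsatisfiable

From constraints 6 and 9: x3 ≥ x4 ≥ 3. From constraints 3 and 8: x5 ≥ x2 ≥ 3. Hence x3 + x5 ≥ 6. But constraint 11 requires x3 + x5 = 5, and 5 < 6. Contradiction.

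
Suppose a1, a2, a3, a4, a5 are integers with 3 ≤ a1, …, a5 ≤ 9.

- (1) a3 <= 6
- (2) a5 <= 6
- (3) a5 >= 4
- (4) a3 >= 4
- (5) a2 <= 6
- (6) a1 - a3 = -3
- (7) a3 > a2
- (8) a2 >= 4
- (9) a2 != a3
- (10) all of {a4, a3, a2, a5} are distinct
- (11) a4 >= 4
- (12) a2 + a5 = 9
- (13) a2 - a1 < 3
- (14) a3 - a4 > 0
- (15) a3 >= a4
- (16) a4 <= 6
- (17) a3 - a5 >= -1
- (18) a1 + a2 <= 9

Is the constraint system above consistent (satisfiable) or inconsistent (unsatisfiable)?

Unsatisfiable

Constraints 1, 2, 3, 4, 5, 8, 11, and 16 confine each of a4, a3, a2, a5 to the 3 values {4, …, 6}.
Constraint 10 requires all 4 of them to be distinct, but only 3 values are available — impossible by the pigeonhole principle.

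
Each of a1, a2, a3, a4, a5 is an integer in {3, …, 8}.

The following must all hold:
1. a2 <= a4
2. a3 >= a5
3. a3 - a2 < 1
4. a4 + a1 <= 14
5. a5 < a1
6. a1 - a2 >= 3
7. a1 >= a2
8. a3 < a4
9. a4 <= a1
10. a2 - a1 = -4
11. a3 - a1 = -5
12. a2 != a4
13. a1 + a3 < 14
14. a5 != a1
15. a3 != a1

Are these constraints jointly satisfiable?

One satisfying assignment is a1 = 8, a2 = 4, a3 = 3, a4 = 6, a5 = 3.
For the less obvious constraints — constraint 3: a3 - a2 = -1; constraint 4: a4 + a1 = 14 — and the others hold by inspection.

Satisfiable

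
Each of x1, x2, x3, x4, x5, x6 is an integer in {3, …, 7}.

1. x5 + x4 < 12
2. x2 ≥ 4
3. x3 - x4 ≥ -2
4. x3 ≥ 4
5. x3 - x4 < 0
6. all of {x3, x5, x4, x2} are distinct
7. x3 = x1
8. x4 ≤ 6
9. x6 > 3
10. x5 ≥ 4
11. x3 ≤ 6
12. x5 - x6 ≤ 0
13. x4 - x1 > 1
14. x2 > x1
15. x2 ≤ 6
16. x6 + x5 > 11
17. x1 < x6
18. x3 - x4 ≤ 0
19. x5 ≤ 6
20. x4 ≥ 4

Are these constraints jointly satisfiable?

Constraints 2, 4, 8, 10, 11, 15, 19, and 20 confine each of x3, x5, x4, x2 to the 3 values {4, …, 6}.
Constraint 6 requires all 4 of them to be distinct, but only 3 values are available — impossible by the pigeonhole principle.

Unsatisfiable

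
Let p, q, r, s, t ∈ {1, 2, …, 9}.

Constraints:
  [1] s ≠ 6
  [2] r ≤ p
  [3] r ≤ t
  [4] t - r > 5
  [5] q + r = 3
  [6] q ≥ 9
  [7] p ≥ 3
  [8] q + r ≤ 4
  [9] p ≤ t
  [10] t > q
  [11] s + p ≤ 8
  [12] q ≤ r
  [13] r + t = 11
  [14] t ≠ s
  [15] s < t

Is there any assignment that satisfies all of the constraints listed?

Unsatisfiable

From constraints 6 and 12: r ≥ q ≥ 9. From constraints 7 and 9: t ≥ p ≥ 3. Hence r + t ≥ 12. But constraint 13 requires r + t = 11, and 11 < 12. Contradiction.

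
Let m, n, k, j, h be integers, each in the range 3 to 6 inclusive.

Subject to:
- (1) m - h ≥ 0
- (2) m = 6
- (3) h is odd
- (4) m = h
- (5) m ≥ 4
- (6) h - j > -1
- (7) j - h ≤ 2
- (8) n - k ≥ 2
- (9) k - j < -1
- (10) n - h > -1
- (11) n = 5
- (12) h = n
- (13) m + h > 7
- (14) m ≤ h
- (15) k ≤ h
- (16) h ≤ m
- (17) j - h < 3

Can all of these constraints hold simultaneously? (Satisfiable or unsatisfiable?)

Unsatisfiable

Constraint 2 fixes m = 6 and constraint 11 fixes n = 5. Constraints 4 and 12 give m = h = n, so m = n. But 6 ≠ 5 — contradiction.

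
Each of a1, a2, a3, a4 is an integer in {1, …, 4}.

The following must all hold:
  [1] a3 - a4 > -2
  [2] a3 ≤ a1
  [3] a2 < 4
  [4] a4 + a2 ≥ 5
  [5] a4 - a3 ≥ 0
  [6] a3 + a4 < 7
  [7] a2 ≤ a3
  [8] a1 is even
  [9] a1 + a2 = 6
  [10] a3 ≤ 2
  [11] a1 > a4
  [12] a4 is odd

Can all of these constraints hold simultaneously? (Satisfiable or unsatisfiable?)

Satisfiable

One satisfying assignment is a1 = 4, a2 = 2, a3 = 2, a4 = 3.
For the less obvious constraints — constraint 1: a3 - a4 = -1; constraint 4: a4 + a2 = 5; constraint 5: a4 - a3 = 1 — and the others hold by inspection.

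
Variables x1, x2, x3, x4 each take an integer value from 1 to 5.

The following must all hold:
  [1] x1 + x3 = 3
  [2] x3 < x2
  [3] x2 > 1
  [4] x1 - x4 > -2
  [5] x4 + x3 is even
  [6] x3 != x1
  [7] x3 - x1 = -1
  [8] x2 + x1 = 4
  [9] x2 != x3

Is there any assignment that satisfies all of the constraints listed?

Take x1 = 2, x2 = 2, x3 = 1, x4 = 1. Then constraint 1: x1 + x3 = 3; constraint 4: x1 - x4 = 1; constraint 7: x3 - x1 = -1, and every other listed constraint is also met.

Satisfiable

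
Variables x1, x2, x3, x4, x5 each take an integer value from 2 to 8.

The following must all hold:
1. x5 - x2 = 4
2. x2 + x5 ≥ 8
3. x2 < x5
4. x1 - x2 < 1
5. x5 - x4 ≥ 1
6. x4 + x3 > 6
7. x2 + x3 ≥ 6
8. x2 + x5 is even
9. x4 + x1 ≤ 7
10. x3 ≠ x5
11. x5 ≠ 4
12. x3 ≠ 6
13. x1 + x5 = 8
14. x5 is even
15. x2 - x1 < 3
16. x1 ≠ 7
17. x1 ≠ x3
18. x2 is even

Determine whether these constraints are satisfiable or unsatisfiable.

Satisfiable

Take x1 = 2, x2 = 2, x3 = 7, x4 = 2, x5 = 6. Then constraint 1: x5 - x2 = 4; constraint 2: x2 + x5 = 8; constraint 4: x1 - x2 = 0, and every other listed constraint is also met.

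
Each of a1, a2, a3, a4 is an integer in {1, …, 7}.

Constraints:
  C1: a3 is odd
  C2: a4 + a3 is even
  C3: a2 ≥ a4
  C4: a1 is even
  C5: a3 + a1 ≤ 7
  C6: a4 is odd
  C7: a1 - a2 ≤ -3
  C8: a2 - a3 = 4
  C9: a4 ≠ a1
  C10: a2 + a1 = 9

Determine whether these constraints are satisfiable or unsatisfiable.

Satisfiable

Setting (a1, a2, a3, a4) = (2, 7, 3, 1) satisfies everything: constraint 5: a3 + a1 = 5; constraint 7: a1 - a2 = -5; constraint 8: a2 - a3 = 4, and the others follow.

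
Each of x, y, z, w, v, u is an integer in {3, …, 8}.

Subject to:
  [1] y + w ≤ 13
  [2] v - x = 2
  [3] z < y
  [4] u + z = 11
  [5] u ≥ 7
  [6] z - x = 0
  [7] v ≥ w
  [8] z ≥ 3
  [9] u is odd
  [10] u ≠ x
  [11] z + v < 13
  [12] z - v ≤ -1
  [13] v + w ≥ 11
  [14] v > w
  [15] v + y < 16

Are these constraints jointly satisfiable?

Satisfiable

Try x = 4, y = 8, z = 4, w = 5, v = 6, u = 7.
Check constraint 1: y + w = 13; constraint 2: v - x = 2; constraint 4: u + z = 11. The remaining constraints are straightforward to verify.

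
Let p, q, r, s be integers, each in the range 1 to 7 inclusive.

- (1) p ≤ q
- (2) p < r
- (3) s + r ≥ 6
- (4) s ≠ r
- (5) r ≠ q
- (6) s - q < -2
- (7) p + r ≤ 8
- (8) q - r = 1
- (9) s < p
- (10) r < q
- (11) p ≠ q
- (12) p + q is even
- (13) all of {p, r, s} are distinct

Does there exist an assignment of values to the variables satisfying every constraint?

Satisfiable

Setting (p, q, r, s) = (2, 6, 5, 1) satisfies everything: constraint 3: s + r = 6; constraint 6: s - q = -5; constraint 7: p + r = 7, and the others follow.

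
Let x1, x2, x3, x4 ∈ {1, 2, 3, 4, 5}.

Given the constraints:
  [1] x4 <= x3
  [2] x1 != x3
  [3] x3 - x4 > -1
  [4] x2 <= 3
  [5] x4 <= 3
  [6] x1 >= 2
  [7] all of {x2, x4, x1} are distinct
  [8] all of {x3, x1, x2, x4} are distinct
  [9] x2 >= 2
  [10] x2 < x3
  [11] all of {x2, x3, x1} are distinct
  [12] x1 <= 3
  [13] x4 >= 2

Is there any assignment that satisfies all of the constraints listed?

Constraints 4, 5, 6, 9, 12, and 13 confine each of x2, x4, x1 to the 2 values {2, 3}.
Constraint 7 requires all 3 of them to be distinct, but only 2 values are available — impossible by the pigeonhole principle.

Unsatisfiable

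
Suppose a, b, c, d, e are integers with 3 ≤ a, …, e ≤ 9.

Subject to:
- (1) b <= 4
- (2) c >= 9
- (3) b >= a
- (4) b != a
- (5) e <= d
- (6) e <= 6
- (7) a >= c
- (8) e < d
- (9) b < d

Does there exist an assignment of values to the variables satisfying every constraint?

Unsatisfiable

From constraints 2 and 7: a ≥ c and c ≥ 9, so a ≥ 9. From constraints 1 and 3: a ≤ b and b ≤ 4, so a ≤ 4. But 4 < 9, so no value of a works.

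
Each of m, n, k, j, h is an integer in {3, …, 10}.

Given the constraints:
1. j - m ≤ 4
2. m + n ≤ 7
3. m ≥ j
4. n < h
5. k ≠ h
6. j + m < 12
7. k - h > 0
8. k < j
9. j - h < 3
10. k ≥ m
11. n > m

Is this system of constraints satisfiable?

Constraints 3, 4, 7, 8, and 11 give k < j, j ≤ m, m < n, n < h, h < k. Chaining: k < j ≤ m < n < h < k, which forces k < k — impossible.

Unsatisfiable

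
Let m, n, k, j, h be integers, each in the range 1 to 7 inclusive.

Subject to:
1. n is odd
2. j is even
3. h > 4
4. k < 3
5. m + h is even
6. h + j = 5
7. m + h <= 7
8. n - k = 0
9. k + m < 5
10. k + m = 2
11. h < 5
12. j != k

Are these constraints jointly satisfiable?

Unsatisfiable

From constraint 3: h ≥ 5. From constraint 11: h ≤ 4. But 4 < 5, so no value of h works.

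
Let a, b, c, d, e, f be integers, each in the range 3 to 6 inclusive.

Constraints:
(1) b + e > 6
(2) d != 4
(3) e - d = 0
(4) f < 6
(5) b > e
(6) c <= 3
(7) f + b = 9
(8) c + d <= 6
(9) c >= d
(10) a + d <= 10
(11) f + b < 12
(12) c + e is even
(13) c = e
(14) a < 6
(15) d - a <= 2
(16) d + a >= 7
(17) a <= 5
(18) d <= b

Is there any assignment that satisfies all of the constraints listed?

Satisfiable

One satisfying assignment is a = 4, b = 5, c = 3, d = 3, e = 3, f = 4.
For the less obvious constraints — constraint 1: b + e = 8; constraint 3: e - d = 0; constraint 7: f + b = 9 — and the others hold by inspection.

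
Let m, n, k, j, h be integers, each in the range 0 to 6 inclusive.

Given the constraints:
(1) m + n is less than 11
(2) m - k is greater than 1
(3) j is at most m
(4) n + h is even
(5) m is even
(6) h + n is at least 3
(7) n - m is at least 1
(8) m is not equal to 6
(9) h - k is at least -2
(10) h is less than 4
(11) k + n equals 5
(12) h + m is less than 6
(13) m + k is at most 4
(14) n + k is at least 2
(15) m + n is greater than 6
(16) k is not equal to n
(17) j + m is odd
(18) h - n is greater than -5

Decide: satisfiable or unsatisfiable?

One satisfying assignment is m = 4, n = 5, k = 0, j = 1, h = 1.
For the less obvious constraints — constraint 1: m + n = 9; constraint 2: m - k = 4; constraint 6: h + n = 6 — and the others hold by inspection.

Satisfiable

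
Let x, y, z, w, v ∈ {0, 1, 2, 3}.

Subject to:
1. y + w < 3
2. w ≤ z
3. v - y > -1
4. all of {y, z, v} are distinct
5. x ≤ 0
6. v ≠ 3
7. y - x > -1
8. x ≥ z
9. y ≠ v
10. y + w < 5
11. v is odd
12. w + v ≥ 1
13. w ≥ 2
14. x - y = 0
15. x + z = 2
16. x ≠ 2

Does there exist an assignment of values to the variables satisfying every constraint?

From constraints 2 and 13: z ≥ w and w ≥ 2, so z ≥ 2. From constraints 5 and 8: z ≤ x and x ≤ 0, so z ≤ 0. But 0 < 2, so no value of z works.

Unsatisfiable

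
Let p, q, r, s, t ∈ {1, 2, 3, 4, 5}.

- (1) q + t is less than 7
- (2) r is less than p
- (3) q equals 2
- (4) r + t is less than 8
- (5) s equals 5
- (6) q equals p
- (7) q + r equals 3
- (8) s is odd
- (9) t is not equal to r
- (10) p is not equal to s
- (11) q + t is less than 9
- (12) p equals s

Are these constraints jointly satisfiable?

Unsatisfiable

Constraint 3 fixes q = 2 and constraint 5 fixes s = 5. Constraints 6 and 12 give q = p = s, so q = s. But 2 ≠ 5 — contradiction.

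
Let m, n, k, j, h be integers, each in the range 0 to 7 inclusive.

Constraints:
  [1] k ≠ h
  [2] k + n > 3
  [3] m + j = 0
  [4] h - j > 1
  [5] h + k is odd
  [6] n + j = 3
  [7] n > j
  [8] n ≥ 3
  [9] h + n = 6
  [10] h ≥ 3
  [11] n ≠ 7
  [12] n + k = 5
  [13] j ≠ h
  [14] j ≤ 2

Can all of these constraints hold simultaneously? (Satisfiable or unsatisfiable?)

Satisfiable

The assignment m = 0, n = 3, k = 2, j = 0, h = 3 works:
  constraint 2 holds since k + n = 5.
  constraint 3 holds since m + j = 0.
  constraint 4 holds since h - j = 3.
The rest check out directly.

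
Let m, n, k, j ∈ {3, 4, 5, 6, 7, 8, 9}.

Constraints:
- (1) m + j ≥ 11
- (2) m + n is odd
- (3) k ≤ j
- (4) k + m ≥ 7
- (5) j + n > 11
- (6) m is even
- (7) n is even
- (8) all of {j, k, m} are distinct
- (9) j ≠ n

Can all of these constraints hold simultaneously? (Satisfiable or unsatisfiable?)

Constraint 6 makes m even and constraint 7 makes n even, so m + n must be even. Constraint 2 says m + n is odd — contradiction.

Unsatisfiable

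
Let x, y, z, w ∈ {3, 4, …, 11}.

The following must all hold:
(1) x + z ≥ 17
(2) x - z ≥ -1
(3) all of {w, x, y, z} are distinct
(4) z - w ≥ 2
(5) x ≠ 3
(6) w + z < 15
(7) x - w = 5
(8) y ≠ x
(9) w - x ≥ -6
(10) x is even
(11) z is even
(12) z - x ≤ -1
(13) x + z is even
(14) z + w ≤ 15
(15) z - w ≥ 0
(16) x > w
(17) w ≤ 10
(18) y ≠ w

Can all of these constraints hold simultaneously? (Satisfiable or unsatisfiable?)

Satisfiable

Try x = 10, y = 3, z = 8, w = 5.
Check constraint 1: x + z = 18; constraint 2: x - z = 2; constraint 4: z - w = 3. The remaining constraints are straightforward to verify.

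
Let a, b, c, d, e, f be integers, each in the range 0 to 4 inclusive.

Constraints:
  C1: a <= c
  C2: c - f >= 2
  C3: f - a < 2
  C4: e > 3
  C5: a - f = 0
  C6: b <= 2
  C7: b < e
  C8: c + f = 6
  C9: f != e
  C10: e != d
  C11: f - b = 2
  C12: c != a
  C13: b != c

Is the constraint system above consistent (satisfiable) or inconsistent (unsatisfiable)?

Satisfiable

One satisfying assignment is a = 2, b = 0, c = 4, d = 1, e = 4, f = 2.
For the less obvious constraints — constraint 2: c - f = 2; constraint 3: f - a = 0; constraint 5: a - f = 0 — and the others hold by inspection.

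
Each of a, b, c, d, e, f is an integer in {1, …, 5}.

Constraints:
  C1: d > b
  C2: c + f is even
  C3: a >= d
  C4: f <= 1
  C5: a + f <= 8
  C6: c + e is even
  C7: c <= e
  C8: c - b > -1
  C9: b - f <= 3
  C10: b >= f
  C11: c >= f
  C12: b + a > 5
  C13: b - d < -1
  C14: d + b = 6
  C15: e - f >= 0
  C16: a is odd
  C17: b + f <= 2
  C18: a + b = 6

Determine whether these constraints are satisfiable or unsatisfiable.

Satisfiable

Try a = 5, b = 1, c = 1, d = 5, e = 1, f = 1.
Check constraint 5: a + f = 6; constraint 8: c - b = 0. The remaining constraints are straightforward to verify.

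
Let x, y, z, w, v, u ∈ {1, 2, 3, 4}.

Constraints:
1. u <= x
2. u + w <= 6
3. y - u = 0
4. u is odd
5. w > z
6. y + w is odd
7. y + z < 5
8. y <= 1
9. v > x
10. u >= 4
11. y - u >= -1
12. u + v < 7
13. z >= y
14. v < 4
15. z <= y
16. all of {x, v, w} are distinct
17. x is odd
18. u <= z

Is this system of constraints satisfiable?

From constraints 10 and 18: z ≥ u and u ≥ 4, so z ≥ 4. From constraints 8 and 15: z ≤ y and y ≤ 1, so z ≤ 1. But 1 < 4, so no value of z works.

Unsatisfiable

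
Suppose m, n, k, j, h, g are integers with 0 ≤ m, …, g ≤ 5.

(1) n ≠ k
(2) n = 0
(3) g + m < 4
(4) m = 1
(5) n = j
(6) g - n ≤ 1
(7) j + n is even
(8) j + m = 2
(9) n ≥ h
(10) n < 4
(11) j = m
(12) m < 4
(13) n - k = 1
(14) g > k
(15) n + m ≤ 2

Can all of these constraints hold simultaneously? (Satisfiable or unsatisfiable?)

Unsatisfiable

Constraint 2 fixes n = 0 and constraint 4 fixes m = 1. Constraints 5 and 11 give n = j = m, so n = m. But 0 ≠ 1 — contradiction.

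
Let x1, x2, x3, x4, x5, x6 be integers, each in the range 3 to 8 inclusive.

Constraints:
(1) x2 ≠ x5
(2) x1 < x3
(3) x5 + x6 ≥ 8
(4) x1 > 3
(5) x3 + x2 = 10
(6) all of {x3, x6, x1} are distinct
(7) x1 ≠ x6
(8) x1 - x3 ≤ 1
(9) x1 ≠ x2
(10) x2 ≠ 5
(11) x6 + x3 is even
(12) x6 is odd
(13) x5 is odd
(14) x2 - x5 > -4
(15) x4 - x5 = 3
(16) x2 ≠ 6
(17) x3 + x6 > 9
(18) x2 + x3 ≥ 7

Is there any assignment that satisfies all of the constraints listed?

Satisfiable

One satisfying assignment is x1 = 5, x2 = 3, x3 = 7, x4 = 8, x5 = 5, x6 = 3.
For the less obvious constraints — constraint 3: x5 + x6 = 8; constraint 5: x3 + x2 = 10 — and the others hold by inspection.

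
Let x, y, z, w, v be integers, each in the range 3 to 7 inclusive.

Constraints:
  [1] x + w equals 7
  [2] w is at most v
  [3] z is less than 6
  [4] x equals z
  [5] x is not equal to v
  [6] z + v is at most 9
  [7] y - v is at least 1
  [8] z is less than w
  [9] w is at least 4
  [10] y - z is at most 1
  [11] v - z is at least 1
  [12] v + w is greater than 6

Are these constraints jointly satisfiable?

Constraints 7, 10, and 11 give z − y ≥ -1, y − v ≥ 1, v − z ≥ 1.
Adding all 3 inequalities: the left sides telescope to 0, and the right sides sum to (-1) + 1 + 1 = 1. So 0 ≥ 1, which is false.

Unsatisfiable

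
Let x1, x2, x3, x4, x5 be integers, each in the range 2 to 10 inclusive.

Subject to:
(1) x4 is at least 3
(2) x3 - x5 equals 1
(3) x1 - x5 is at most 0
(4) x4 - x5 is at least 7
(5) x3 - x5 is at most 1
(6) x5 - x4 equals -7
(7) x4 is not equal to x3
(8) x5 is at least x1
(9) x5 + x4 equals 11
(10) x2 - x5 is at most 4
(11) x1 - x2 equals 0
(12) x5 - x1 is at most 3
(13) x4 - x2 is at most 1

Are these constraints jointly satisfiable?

Unsatisfiable

Constraints 4, 10, and 13 give x2 − x4 ≥ -1, x4 − x5 ≥ 7, x5 − x2 ≥ -4.
Adding all 3 inequalities: the left sides telescope to 0, and the right sides sum to (-1) + 7 + (-4) = 2. So 0 ≥ 2, which is false.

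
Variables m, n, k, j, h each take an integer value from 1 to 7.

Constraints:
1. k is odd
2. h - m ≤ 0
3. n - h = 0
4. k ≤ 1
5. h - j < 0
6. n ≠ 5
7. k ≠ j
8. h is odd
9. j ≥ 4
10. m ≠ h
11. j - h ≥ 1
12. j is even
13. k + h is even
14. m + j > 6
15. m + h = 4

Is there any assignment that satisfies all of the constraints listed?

One satisfying assignment is m = 3, n = 1, k = 1, j = 4, h = 1.
For the less obvious constraints — constraint 2: h - m = -2; constraint 3: n - h = 0 — and the others hold by inspection.

Satisfiable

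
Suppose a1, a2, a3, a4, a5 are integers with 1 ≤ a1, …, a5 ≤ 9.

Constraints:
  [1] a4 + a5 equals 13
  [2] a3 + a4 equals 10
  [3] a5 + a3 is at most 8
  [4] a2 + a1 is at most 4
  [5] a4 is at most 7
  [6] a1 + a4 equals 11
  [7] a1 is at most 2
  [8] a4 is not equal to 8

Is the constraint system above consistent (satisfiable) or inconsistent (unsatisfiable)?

From constraint 7: a1 ≤ 2. From constraint 5: a4 ≤ 7. Hence a1 + a4 ≤ 9. But constraint 6 requires a1 + a4 = 11, and 11 > 9. Contradiction.

Unsatisfiable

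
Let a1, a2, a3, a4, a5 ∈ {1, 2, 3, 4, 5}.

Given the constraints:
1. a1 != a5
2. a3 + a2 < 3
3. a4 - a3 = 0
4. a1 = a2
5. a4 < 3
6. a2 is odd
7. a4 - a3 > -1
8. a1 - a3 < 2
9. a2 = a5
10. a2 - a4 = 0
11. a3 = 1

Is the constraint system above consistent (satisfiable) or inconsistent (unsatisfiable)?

From constraints 4 and 9, a1 = a2 = a5, so a1 = a5. But constraint 1 says a1 ≠ a5. Contradiction.

Unsatisfiable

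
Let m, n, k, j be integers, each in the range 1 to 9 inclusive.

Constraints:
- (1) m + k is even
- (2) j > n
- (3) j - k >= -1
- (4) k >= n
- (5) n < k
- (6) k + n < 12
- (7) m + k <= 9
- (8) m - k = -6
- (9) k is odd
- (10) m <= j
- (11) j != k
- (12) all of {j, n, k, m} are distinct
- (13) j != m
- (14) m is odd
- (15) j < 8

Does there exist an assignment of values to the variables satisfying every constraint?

Setting (m, n, k, j) = (1, 3, 7, 6) satisfies everything: constraint 3: j - k = -1; constraint 6: k + n = 10; constraint 7: m + k = 8, and the others follow.

Satisfiable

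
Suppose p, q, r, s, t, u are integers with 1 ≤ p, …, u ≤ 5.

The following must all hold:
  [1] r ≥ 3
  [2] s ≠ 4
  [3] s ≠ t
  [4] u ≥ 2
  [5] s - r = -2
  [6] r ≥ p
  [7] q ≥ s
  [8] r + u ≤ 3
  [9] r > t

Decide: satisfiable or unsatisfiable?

From constraint 1: r ≥ 3. From constraint 4: u ≥ 2. Hence r + u ≥ 5. But constraint 8 requires r + u ≤ 3, and 3 < 5. Contradiction.

Unsatisfiable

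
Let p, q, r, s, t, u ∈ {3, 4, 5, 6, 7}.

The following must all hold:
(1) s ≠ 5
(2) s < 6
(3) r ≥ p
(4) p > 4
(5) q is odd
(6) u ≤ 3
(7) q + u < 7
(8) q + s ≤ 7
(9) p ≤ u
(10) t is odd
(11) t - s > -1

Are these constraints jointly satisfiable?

Unsatisfiable

From constraint 4: p ≥ 5. From constraints 6 and 9: p ≤ u and u ≤ 3, so p ≤ 3. But 3 < 5, so no value of p works.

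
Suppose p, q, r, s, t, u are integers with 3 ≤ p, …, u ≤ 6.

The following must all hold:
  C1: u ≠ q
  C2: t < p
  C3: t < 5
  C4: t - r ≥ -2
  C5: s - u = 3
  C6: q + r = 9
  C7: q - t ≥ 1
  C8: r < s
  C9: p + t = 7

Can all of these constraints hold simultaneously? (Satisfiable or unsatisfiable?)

Satisfiable

Setting (p, q, r, s, t, u) = (4, 6, 3, 6, 3, 3) satisfies everything: constraint 4: t - r = 0; constraint 5: s - u = 3, and the others follow.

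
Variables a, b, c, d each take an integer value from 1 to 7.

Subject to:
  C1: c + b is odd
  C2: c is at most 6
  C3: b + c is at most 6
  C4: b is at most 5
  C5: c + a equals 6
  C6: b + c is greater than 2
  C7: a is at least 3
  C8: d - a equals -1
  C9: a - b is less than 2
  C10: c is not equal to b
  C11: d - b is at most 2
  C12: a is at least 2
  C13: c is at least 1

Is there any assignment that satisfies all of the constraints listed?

Try a = 4, b = 3, c = 2, d = 3.
Check constraint 3: b + c = 5; constraint 5: c + a = 6; constraint 6: b + c = 5. The remaining constraints are straightforward to verify.

Satisfiable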